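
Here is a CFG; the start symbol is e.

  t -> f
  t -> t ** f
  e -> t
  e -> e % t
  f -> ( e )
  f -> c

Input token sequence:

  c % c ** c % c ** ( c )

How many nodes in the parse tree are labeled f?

[e [e [e [t [f c]]] % [t [t [f c]] ** [f c]]] % [t [t [f c]] ** [f ( [e [t [f c]]] )]]]

6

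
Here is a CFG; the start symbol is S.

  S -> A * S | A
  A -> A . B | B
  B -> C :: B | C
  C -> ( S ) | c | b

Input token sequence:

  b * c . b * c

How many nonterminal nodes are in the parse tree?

[S [A [B [C b]]] * [S [A [A [B [C c]]] . [B [C b]]] * [S [A [B [C c]]]]]]

15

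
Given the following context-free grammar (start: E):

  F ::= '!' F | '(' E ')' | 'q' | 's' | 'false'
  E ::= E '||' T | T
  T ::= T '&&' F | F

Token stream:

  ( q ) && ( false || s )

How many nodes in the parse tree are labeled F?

5

[E [T [T [F ( [E [T [F q]]] )]] && [F ( [E [E [T [F false]]] || [T [F s]]] )]]]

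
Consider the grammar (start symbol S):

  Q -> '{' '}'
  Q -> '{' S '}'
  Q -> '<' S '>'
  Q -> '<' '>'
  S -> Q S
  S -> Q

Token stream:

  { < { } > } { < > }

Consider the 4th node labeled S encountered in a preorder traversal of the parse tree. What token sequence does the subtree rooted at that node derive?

[S [Q { [S [Q < [S [Q { }]] >]] }] [S [Q { [S [Q < >]] }]]]

{ < > }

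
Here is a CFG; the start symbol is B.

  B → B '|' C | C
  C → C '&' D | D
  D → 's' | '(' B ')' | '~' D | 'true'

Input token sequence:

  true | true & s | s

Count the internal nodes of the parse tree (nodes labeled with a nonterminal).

[B [B [B [C [D true]]] | [C [C [D true]] & [D s]]] | [C [D s]]]

11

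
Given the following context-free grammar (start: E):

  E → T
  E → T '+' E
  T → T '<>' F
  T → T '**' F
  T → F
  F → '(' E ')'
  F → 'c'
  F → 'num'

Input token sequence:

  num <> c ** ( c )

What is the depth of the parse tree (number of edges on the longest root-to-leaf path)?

6

[E [T [T [T [F num]] <> [F c]] ** [F ( [E [T [F c]]] )]]]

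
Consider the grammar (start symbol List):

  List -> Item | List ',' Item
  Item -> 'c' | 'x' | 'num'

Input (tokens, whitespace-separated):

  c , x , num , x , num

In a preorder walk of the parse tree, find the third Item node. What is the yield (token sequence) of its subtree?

num

[List [List [List [List [List [Item c]] , [Item x]] , [Item num]] , [Item x]] , [Item num]]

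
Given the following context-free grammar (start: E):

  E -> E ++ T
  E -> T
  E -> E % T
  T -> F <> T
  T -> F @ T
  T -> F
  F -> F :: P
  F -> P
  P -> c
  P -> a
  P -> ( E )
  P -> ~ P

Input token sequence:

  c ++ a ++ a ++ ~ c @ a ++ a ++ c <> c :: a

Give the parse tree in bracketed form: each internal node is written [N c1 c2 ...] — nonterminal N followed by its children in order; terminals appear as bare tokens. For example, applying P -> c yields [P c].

[E [E [E [E [E [E [T [F [P c]]]] ++ [T [F [P a]]]] ++ [T [F [P a]]]] ++ [T [F [P ~ [P c]]] @ [T [F [P a]]]]] ++ [T [F [P a]]]] ++ [T [F [P c]] <> [T [F [F [P c]] :: [P a]]]]]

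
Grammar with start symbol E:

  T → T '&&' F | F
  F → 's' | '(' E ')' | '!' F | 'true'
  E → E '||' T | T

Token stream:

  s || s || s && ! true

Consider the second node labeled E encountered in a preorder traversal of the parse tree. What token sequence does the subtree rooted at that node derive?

s || s

[E [E [E [T [F s]]] || [T [F s]]] || [T [T [F s]] && [F ! [F true]]]]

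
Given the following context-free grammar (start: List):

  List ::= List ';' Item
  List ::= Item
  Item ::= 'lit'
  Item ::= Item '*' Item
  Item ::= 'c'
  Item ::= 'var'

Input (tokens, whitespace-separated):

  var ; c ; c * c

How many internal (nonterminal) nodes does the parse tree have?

[List [List [List [Item var]] ; [Item c]] ; [Item [Item c] * [Item c]]]

8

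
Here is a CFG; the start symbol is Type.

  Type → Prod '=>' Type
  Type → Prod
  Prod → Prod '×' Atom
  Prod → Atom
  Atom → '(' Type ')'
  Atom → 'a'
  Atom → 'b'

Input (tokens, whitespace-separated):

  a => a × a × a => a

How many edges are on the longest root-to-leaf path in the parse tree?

[Type [Prod [Atom a]] => [Type [Prod [Prod [Prod [Atom a]] × [Atom a]] × [Atom a]] => [Type [Prod [Atom a]]]]]

6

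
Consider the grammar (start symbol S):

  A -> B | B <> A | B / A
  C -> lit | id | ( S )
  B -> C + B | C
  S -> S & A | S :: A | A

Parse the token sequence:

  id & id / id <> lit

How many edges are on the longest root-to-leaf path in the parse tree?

6

[S [S [A [B [C id]]]] & [A [B [C id]] / [A [B [C id]] <> [A [B [C lit]]]]]]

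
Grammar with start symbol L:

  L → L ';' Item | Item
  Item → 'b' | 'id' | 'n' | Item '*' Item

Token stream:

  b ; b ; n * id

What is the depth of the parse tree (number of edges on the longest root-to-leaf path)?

[L [L [L [Item b]] ; [Item b]] ; [Item [Item n] * [Item id]]]

4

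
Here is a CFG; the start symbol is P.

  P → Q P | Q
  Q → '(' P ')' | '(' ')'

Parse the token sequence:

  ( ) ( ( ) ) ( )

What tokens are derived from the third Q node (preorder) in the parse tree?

[P [Q ( )] [P [Q ( [P [Q ( )]] )] [P [Q ( )]]]]

( )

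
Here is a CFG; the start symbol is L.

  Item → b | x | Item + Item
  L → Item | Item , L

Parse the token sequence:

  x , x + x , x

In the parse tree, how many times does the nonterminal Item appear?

5

[L [Item x] , [L [Item [Item x] + [Item x]] , [L [Item x]]]]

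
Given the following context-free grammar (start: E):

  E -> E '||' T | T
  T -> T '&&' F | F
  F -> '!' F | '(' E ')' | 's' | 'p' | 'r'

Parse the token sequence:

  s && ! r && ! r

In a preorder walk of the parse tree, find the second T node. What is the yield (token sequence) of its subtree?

[E [T [T [T [F s]] && [F ! [F r]]] && [F ! [F r]]]]

s && ! r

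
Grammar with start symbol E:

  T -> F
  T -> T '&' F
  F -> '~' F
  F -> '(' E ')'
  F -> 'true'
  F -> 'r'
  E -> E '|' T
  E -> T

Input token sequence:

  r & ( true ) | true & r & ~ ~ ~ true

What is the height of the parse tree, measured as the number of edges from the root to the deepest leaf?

[E [E [T [T [F r]] & [F ( [E [T [F true]]] )]]] | [T [T [T [F true]] & [F r]] & [F ~ [F ~ [F ~ [F true]]]]]]

7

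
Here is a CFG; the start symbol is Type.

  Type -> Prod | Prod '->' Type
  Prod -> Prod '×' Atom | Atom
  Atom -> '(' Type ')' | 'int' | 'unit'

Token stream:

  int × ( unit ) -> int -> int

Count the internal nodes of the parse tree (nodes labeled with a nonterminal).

[Type [Prod [Prod [Atom int]] × [Atom ( [Type [Prod [Atom unit]]] )]] -> [Type [Prod [Atom int]] -> [Type [Prod [Atom int]]]]]

14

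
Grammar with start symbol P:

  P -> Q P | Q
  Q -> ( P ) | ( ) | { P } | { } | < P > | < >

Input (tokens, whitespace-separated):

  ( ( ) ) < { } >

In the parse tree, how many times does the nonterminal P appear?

4

[P [Q ( [P [Q ( )]] )] [P [Q < [P [Q { }]] >]]]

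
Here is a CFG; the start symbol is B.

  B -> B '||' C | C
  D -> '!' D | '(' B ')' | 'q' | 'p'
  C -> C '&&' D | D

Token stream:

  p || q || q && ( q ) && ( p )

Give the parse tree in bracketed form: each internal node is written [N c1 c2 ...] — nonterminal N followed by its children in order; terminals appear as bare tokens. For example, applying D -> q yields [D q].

[B [B [B [C [D p]]] || [C [D q]]] || [C [C [C [D q]] && [D ( [B [C [D q]]] )]] && [D ( [B [C [D p]]] )]]]

B
B || C
B || C || C
C || C || C
D || C || C
p || C || C
p || D || C
p || q || C
p || q || C && D
p || q || C && D && D
p || q || D && D && D
p || q || q && D && D
p || q || q && ( B ) && D
p || q || q && ( C ) && D
p || q || q && ( D ) && D
p || q || q && ( q ) && D
p || q || q && ( q ) && ( B )
p || q || q && ( q ) && ( C )
p || q || q && ( q ) && ( D )
p || q || q && ( q ) && ( p )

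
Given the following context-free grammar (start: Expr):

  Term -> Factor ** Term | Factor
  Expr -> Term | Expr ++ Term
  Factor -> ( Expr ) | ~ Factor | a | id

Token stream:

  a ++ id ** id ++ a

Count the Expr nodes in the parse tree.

[Expr [Expr [Expr [Term [Factor a]]] ++ [Term [Factor id] ** [Term [Factor id]]]] ++ [Term [Factor a]]]

3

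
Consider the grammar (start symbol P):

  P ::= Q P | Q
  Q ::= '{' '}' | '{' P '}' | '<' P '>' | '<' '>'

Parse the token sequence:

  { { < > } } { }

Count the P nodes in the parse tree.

[P [Q { [P [Q { [P [Q < >]] }]] }] [P [Q { }]]]

4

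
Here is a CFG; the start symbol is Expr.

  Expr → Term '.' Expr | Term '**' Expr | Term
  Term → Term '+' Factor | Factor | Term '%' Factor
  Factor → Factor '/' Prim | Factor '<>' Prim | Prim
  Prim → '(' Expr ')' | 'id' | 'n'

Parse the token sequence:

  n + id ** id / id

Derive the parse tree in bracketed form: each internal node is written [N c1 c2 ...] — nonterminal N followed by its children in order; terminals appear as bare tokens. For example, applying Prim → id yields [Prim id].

[Expr [Term [Term [Factor [Prim n]]] + [Factor [Prim id]]] ** [Expr [Term [Factor [Factor [Prim id]] / [Prim id]]]]]

Expr
Term ** Expr
Term + Factor ** Expr
Factor + Factor ** Expr
Prim + Factor ** Expr
n + Factor ** Expr
n + Prim ** Expr
n + id ** Expr
n + id ** Term
n + id ** Factor
n + id ** Factor / Prim
n + id ** Prim / Prim
n + id ** id / Prim
n + id ** id / id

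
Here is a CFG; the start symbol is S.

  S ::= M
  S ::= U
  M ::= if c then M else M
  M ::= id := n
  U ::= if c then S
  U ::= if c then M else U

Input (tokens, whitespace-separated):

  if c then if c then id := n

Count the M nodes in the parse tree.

1

[S [U if c then [S [U if c then [S [M id := n]]]]]]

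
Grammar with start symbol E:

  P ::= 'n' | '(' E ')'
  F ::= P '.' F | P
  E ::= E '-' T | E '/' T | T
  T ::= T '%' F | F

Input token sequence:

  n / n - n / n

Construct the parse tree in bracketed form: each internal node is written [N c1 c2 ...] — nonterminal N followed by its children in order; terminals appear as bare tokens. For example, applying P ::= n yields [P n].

[E [E [E [E [T [F [P n]]]] / [T [F [P n]]]] - [T [F [P n]]]] / [T [F [P n]]]]

E
E / T
E - T / T
E / T - T / T
T / T - T / T
F / T - T / T
P / T - T / T
n / T - T / T
n / F - T / T
n / P - T / T
n / n - T / T
n / n - F / T
n / n - P / T
n / n - n / T
n / n - n / F
n / n - n / P
n / n - n / n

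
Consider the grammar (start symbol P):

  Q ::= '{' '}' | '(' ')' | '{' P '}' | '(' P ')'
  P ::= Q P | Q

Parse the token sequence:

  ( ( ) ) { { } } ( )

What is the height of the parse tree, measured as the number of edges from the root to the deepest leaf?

[P [Q ( [P [Q ( )]] )] [P [Q { [P [Q { }]] }] [P [Q ( )]]]]

5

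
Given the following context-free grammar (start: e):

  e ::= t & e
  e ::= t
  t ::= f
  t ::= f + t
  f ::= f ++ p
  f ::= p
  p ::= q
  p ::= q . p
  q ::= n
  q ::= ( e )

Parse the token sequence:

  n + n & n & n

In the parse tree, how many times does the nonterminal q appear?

[e [t [f [p [q n]]] + [t [f [p [q n]]]]] & [e [t [f [p [q n]]]] & [e [t [f [p [q n]]]]]]]

4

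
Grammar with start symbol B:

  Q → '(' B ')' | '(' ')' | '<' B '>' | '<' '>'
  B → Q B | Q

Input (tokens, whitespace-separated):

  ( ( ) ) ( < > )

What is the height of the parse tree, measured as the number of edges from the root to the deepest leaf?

[B [Q ( [B [Q ( )]] )] [B [Q ( [B [Q < >]] )]]]

5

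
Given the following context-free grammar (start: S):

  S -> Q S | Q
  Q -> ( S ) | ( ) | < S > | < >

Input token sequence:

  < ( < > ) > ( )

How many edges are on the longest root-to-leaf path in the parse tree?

6

[S [Q < [S [Q ( [S [Q < >]] )]] >] [S [Q ( )]]]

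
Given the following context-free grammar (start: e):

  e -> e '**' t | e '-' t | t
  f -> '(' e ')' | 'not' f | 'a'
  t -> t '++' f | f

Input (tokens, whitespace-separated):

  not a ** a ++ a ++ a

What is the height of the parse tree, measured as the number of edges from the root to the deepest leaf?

[e [e [t [f not [f a]]]] ** [t [t [t [f a]] ++ [f a]] ++ [f a]]]

5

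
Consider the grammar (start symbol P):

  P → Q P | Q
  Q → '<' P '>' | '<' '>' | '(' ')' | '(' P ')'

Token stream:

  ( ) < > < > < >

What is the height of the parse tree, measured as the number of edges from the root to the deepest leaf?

5

[P [Q ( )] [P [Q < >] [P [Q < >] [P [Q < >]]]]]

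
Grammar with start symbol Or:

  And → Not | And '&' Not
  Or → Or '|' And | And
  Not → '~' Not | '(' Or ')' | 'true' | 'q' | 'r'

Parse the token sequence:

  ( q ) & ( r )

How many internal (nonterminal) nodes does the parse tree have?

[Or [And [And [Not ( [Or [And [Not q]]] )]] & [Not ( [Or [And [Not r]]] )]]]

11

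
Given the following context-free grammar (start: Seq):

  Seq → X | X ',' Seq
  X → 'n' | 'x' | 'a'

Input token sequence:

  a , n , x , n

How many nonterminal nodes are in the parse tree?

8

[Seq [X a] , [Seq [X n] , [Seq [X x] , [Seq [X n]]]]]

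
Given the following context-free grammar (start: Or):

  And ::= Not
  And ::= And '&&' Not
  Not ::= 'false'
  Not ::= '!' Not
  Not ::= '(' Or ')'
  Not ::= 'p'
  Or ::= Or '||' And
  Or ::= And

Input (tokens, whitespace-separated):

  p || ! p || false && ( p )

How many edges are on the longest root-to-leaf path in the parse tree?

6

[Or [Or [Or [And [Not p]]] || [And [Not ! [Not p]]]] || [And [And [Not false]] && [Not ( [Or [And [Not p]]] )]]]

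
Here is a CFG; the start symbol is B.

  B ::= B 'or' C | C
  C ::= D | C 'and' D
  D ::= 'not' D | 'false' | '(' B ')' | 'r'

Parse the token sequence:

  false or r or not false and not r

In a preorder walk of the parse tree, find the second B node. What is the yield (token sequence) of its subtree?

false or r

[B [B [B [C [D false]]] or [C [D r]]] or [C [C [D not [D false]]] and [D not [D r]]]]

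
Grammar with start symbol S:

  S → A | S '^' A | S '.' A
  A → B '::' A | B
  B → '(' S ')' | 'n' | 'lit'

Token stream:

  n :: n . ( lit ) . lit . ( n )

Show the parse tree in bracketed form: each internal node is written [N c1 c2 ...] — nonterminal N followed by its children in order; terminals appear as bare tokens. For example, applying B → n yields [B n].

S
S . A
S . A . A
S . A . A . A
A . A . A . A
B :: A . A . A . A
n :: A . A . A . A
n :: B . A . A . A
n :: n . A . A . A
n :: n . B . A . A
n :: n . ( S ) . A . A
n :: n . ( A ) . A . A
n :: n . ( B ) . A . A
n :: n . ( lit ) . A . A
n :: n . ( lit ) . B . A
n :: n . ( lit ) . lit . A
n :: n . ( lit ) . lit . B
n :: n . ( lit ) . lit . ( S )
n :: n . ( lit ) . lit . ( A )
n :: n . ( lit ) . lit . ( B )
n :: n . ( lit ) . lit . ( n )

[S [S [S [S [A [B n] :: [A [B n]]]] . [A [B ( [S [A [B lit]]] )]]] . [A [B lit]]] . [A [B ( [S [A [B n]]] )]]]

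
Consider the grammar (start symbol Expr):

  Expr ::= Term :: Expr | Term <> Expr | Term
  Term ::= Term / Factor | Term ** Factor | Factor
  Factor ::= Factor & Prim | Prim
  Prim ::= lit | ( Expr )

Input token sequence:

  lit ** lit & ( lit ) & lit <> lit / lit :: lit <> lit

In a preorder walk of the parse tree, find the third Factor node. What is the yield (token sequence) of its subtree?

[Expr [Term [Term [Factor [Prim lit]]] ** [Factor [Factor [Factor [Prim lit]] & [Prim ( [Expr [Term [Factor [Prim lit]]]] )]] & [Prim lit]]] <> [Expr [Term [Term [Factor [Prim lit]]] / [Factor [Prim lit]]] :: [Expr [Term [Factor [Prim lit]]] <> [Expr [Term [Factor [Prim lit]]]]]]]

lit & ( lit )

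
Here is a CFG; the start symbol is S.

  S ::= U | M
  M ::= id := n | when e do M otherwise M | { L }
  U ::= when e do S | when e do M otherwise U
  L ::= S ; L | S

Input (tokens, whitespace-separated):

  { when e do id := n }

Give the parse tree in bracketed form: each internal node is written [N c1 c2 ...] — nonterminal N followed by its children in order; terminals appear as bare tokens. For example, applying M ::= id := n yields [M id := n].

[S [M { [L [S [U when e do [S [M id := n]]]]] }]]

S
M
{ L }
{ S }
{ U }
{ when e do S }
{ when e do M }
{ when e do id := n }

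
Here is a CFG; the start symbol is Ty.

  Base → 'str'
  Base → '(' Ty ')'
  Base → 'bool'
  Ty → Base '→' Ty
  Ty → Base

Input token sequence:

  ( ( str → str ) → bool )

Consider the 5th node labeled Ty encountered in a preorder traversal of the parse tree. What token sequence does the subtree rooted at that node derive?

bool

[Ty [Base ( [Ty [Base ( [Ty [Base str] → [Ty [Base str]]] )] → [Ty [Base bool]]] )]]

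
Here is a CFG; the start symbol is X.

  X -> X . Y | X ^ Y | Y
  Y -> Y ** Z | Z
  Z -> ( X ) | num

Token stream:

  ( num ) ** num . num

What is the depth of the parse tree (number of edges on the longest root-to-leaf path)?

8

[X [X [Y [Y [Z ( [X [Y [Z num]]] )]] ** [Z num]]] . [Y [Z num]]]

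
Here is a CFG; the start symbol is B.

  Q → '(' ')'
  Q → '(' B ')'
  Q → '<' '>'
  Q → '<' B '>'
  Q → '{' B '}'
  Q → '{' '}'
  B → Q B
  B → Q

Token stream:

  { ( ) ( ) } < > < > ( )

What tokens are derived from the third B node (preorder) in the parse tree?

( )

[B [Q { [B [Q ( )] [B [Q ( )]]] }] [B [Q < >] [B [Q < >] [B [Q ( )]]]]]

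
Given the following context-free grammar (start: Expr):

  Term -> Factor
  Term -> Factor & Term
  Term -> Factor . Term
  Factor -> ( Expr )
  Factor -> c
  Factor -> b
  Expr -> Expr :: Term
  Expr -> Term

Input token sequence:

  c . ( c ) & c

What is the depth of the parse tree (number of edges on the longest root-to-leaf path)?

[Expr [Term [Factor c] . [Term [Factor ( [Expr [Term [Factor c]]] )] & [Term [Factor c]]]]]

7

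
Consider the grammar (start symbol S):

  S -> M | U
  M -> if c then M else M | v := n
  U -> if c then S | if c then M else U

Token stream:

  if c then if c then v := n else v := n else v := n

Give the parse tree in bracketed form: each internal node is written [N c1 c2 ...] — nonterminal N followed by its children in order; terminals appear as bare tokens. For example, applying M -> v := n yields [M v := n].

S
M
if c then M else M
if c then if c then M else M else M
if c then if c then v := n else M else M
if c then if c then v := n else v := n else M
if c then if c then v := n else v := n else v := n

[S [M if c then [M if c then [M v := n] else [M v := n]] else [M v := n]]]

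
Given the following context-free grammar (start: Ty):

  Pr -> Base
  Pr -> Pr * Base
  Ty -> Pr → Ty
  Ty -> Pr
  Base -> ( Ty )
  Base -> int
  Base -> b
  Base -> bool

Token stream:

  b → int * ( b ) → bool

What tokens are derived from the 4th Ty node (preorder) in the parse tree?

[Ty [Pr [Base b]] → [Ty [Pr [Pr [Base int]] * [Base ( [Ty [Pr [Base b]]] )]] → [Ty [Pr [Base bool]]]]]

bool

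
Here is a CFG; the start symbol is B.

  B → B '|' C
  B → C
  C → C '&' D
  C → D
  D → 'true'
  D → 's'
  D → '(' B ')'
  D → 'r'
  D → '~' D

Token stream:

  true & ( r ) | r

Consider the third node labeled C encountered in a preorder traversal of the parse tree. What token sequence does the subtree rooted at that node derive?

r

[B [B [C [C [D true]] & [D ( [B [C [D r]]] )]]] | [C [D r]]]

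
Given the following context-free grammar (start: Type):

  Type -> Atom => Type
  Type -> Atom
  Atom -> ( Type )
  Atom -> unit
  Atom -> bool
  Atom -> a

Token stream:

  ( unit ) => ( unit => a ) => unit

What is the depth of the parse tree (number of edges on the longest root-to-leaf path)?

[Type [Atom ( [Type [Atom unit]] )] => [Type [Atom ( [Type [Atom unit] => [Type [Atom a]]] )] => [Type [Atom unit]]]]

6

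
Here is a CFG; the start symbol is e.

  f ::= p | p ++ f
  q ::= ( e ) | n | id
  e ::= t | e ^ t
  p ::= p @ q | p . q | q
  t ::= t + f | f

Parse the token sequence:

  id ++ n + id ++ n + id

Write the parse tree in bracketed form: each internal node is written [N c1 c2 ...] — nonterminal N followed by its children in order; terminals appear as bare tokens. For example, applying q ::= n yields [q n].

e
t
t + f
t + f + f
f + f + f
p ++ f + f + f
q ++ f + f + f
id ++ f + f + f
id ++ p + f + f
id ++ q + f + f
id ++ n + f + f
id ++ n + p ++ f + f
id ++ n + q ++ f + f
id ++ n + id ++ f + f
id ++ n + id ++ p + f
id ++ n + id ++ q + f
id ++ n + id ++ n + f
id ++ n + id ++ n + p
id ++ n + id ++ n + q
id ++ n + id ++ n + id

[e [t [t [t [f [p [q id]] ++ [f [p [q n]]]]] + [f [p [q id]] ++ [f [p [q n]]]]] + [f [p [q id]]]]]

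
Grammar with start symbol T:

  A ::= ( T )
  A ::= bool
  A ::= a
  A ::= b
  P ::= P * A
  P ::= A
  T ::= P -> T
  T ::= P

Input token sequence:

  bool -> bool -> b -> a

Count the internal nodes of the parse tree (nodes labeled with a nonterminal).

12

[T [P [A bool]] -> [T [P [A bool]] -> [T [P [A b]] -> [T [P [A a]]]]]]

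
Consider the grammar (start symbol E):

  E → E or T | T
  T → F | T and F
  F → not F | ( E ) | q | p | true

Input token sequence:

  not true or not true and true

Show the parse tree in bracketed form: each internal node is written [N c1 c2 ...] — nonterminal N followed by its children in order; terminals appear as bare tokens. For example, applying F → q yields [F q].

E
E or T
T or T
F or T
not F or T
not true or T
not true or T and F
not true or F and F
not true or not F and F
not true or not true and F
not true or not true and true

[E [E [T [F not [F true]]]] or [T [T [F not [F true]]] and [F true]]]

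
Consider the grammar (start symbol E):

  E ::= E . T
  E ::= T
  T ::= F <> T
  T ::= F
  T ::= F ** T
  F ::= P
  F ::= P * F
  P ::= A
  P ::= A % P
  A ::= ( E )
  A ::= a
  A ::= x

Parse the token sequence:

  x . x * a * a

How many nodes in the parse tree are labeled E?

[E [E [T [F [P [A x]]]]] . [T [F [P [A x]] * [F [P [A a]] * [F [P [A a]]]]]]]

2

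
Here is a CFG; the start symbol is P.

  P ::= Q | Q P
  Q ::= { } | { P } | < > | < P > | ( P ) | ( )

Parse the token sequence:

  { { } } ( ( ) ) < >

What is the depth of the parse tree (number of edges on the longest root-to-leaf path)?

5

[P [Q { [P [Q { }]] }] [P [Q ( [P [Q ( )]] )] [P [Q < >]]]]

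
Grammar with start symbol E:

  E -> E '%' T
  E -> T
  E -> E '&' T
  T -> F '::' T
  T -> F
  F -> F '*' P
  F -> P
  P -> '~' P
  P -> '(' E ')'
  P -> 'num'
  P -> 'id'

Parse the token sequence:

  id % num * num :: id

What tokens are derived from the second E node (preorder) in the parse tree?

id

[E [E [T [F [P id]]]] % [T [F [F [P num]] * [P num]] :: [T [F [P id]]]]]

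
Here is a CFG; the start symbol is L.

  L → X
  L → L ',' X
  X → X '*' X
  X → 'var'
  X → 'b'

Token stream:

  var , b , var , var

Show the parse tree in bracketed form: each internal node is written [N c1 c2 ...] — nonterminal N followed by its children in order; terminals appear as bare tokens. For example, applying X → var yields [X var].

L
L , X
L , X , X
L , X , X , X
X , X , X , X
var , X , X , X
var , b , X , X
var , b , var , X
var , b , var , var

[L [L [L [L [X var]] , [X b]] , [X var]] , [X var]]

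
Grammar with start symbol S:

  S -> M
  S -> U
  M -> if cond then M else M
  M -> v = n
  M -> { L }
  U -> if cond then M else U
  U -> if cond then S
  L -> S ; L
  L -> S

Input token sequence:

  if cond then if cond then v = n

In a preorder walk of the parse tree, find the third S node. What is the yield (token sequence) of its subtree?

v = n

[S [U if cond then [S [U if cond then [S [M v = n]]]]]]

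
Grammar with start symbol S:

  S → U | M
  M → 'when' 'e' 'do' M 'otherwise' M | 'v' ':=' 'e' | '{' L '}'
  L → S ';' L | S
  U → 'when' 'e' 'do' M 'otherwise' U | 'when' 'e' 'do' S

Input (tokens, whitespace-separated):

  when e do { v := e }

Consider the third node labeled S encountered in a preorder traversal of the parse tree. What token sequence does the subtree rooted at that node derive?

[S [U when e do [S [M { [L [S [M v := e]]] }]]]]

v := e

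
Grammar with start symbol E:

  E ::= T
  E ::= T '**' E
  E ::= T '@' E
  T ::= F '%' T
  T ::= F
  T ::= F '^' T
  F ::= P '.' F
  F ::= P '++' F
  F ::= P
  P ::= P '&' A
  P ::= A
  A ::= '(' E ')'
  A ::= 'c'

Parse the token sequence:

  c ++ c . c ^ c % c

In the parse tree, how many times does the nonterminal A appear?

5

[E [T [F [P [A c]] ++ [F [P [A c]] . [F [P [A c]]]]] ^ [T [F [P [A c]]] % [T [F [P [A c]]]]]]]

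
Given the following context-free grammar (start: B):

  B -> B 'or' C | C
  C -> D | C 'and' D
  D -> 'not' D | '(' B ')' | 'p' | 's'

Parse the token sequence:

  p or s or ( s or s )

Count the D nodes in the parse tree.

[B [B [B [C [D p]]] or [C [D s]]] or [C [D ( [B [B [C [D s]]] or [C [D s]]] )]]]

5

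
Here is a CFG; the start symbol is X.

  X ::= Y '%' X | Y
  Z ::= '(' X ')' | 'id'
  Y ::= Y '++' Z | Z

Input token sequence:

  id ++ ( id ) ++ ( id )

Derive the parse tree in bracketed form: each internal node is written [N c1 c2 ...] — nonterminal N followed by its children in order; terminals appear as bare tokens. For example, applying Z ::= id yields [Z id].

[X [Y [Y [Y [Z id]] ++ [Z ( [X [Y [Z id]]] )]] ++ [Z ( [X [Y [Z id]]] )]]]

X
Y
Y ++ Z
Y ++ Z ++ Z
Z ++ Z ++ Z
id ++ Z ++ Z
id ++ ( X ) ++ Z
id ++ ( Y ) ++ Z
id ++ ( Z ) ++ Z
id ++ ( id ) ++ Z
id ++ ( id ) ++ ( X )
id ++ ( id ) ++ ( Y )
id ++ ( id ) ++ ( Z )
id ++ ( id ) ++ ( id )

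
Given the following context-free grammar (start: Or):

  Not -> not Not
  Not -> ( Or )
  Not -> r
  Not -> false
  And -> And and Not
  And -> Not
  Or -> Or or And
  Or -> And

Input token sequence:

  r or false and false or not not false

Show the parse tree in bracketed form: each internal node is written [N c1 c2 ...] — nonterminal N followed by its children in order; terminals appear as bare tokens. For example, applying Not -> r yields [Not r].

Or
Or or And
Or or And or And
And or And or And
Not or And or And
r or And or And
r or And and Not or And
r or Not and Not or And
r or false and Not or And
r or false and false or And
r or false and false or Not
r or false and false or not Not
r or false and false or not not Not
r or false and false or not not false

[Or [Or [Or [And [Not r]]] or [And [And [Not false]] and [Not false]]] or [And [Not not [Not not [Not false]]]]]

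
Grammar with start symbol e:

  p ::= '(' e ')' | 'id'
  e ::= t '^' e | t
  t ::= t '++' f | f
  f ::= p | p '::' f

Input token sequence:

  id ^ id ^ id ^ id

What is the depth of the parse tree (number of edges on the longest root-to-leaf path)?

7

[e [t [f [p id]]] ^ [e [t [f [p id]]] ^ [e [t [f [p id]]] ^ [e [t [f [p id]]]]]]]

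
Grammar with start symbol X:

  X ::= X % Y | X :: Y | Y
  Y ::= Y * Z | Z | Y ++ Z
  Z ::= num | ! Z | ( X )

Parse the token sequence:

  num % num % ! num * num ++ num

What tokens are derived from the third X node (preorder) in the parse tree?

num

[X [X [X [Y [Z num]]] % [Y [Z num]]] % [Y [Y [Y [Z ! [Z num]]] * [Z num]] ++ [Z num]]]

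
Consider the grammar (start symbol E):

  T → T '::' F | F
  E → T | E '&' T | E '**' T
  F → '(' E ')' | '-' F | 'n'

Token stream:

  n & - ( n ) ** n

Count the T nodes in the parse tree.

4

[E [E [E [T [F n]]] & [T [F - [F ( [E [T [F n]]] )]]]] ** [T [F n]]]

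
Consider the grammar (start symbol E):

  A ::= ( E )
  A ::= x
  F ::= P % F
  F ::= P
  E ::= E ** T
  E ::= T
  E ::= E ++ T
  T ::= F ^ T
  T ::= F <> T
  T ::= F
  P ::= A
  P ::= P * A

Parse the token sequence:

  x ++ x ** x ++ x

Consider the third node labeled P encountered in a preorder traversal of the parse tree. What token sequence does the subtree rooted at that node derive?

[E [E [E [E [T [F [P [A x]]]]] ++ [T [F [P [A x]]]]] ** [T [F [P [A x]]]]] ++ [T [F [P [A x]]]]]

x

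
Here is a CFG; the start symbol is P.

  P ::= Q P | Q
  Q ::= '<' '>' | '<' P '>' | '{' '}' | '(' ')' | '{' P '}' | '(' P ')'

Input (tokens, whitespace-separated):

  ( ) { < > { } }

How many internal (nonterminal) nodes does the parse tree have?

[P [Q ( )] [P [Q { [P [Q < >] [P [Q { }]]] }]]]

8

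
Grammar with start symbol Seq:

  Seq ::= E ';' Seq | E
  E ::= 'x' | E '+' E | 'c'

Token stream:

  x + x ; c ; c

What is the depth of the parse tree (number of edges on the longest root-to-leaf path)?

[Seq [E [E x] + [E x]] ; [Seq [E c] ; [Seq [E c]]]]

4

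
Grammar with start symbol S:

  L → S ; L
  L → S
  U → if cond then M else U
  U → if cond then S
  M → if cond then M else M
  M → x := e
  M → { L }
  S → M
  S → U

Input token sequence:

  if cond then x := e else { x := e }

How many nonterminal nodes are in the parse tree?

[S [M if cond then [M x := e] else [M { [L [S [M x := e]]] }]]]

7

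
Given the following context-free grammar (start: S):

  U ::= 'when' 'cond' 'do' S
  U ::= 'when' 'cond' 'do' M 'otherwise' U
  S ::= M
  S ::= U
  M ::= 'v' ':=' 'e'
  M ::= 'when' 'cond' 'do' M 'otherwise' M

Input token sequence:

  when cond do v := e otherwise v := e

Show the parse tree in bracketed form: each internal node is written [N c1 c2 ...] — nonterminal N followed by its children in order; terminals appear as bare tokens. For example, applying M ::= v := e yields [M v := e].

S
M
when cond do M otherwise M
when cond do v := e otherwise M
when cond do v := e otherwise v := e

[S [M when cond do [M v := e] otherwise [M v := e]]]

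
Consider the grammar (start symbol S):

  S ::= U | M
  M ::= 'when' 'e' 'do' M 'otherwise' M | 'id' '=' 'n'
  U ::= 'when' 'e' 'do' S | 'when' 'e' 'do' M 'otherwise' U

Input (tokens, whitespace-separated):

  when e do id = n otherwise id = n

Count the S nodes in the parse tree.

1

[S [M when e do [M id = n] otherwise [M id = n]]]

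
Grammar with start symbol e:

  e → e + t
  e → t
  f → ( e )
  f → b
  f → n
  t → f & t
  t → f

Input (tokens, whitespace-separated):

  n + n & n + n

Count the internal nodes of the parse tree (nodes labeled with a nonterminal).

[e [e [e [t [f n]]] + [t [f n] & [t [f n]]]] + [t [f n]]]

11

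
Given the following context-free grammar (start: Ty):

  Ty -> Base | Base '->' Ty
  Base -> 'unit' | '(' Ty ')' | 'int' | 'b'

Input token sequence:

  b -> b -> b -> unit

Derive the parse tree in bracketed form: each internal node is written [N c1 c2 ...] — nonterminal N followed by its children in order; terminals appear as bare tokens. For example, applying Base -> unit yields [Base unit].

Ty
Base -> Ty
b -> Ty
b -> Base -> Ty
b -> b -> Ty
b -> b -> Base -> Ty
b -> b -> b -> Ty
b -> b -> b -> Base
b -> b -> b -> unit

[Ty [Base b] -> [Ty [Base b] -> [Ty [Base b] -> [Ty [Base unit]]]]]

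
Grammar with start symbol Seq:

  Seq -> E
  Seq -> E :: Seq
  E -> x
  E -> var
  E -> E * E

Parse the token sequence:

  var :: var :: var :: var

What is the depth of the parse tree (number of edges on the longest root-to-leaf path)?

5

[Seq [E var] :: [Seq [E var] :: [Seq [E var] :: [Seq [E var]]]]]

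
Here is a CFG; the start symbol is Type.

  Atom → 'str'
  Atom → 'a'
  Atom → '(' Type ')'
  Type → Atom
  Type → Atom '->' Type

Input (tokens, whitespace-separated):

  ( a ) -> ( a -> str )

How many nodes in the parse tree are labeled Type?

[Type [Atom ( [Type [Atom a]] )] -> [Type [Atom ( [Type [Atom a] -> [Type [Atom str]]] )]]]

5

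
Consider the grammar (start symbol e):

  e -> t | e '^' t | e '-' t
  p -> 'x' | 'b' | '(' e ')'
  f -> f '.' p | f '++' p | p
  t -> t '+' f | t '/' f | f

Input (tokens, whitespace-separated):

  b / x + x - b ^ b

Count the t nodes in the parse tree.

[e [e [e [t [t [t [f [p b]]] / [f [p x]]] + [f [p x]]]] - [t [f [p b]]]] ^ [t [f [p b]]]]

5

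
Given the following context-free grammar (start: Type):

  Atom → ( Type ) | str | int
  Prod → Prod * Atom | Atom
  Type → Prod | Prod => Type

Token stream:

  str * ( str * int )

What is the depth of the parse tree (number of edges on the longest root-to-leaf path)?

7

[Type [Prod [Prod [Atom str]] * [Atom ( [Type [Prod [Prod [Atom str]] * [Atom int]]] )]]]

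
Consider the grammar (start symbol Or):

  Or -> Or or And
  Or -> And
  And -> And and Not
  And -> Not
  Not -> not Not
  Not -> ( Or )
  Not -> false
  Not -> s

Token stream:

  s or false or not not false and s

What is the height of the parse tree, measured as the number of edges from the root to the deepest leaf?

[Or [Or [Or [And [Not s]]] or [And [Not false]]] or [And [And [Not not [Not not [Not false]]]] and [Not s]]]

6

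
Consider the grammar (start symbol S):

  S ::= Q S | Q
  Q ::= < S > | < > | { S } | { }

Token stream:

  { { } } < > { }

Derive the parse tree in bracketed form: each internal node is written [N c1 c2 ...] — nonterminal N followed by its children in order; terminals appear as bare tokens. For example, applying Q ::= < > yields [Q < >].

[S [Q { [S [Q { }]] }] [S [Q < >] [S [Q { }]]]]

S
Q S
{ S } S
{ Q } S
{ { } } S
{ { } } Q S
{ { } } < > S
{ { } } < > Q
{ { } } < > { }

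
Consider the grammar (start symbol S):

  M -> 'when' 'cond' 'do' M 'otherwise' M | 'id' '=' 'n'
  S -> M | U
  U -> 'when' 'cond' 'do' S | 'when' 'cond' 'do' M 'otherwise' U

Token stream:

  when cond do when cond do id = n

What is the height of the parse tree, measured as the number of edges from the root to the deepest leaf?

6

[S [U when cond do [S [U when cond do [S [M id = n]]]]]]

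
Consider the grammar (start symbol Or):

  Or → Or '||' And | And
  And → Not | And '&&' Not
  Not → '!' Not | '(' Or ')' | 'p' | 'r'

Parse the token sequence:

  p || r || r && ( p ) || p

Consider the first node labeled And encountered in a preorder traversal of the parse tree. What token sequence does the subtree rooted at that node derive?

[Or [Or [Or [Or [And [Not p]]] || [And [Not r]]] || [And [And [Not r]] && [Not ( [Or [And [Not p]]] )]]] || [And [Not p]]]

p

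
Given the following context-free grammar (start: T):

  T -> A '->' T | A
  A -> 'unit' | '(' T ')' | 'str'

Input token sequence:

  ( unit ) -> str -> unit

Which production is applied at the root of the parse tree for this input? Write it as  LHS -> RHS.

T -> A '->' T

[T [A ( [T [A unit]] )] -> [T [A str] -> [T [A unit]]]]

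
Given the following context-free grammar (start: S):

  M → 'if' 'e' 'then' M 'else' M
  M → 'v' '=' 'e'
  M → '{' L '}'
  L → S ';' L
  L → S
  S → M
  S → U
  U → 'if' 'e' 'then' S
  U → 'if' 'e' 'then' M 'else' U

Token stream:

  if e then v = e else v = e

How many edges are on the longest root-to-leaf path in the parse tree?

[S [M if e then [M v = e] else [M v = e]]]

3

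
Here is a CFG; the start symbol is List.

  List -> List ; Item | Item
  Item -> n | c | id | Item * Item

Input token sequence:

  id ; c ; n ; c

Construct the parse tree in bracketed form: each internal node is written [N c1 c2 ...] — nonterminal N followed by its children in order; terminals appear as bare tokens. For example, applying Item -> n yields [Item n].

[List [List [List [List [Item id]] ; [Item c]] ; [Item n]] ; [Item c]]

List
List ; Item
List ; Item ; Item
List ; Item ; Item ; Item
Item ; Item ; Item ; Item
id ; Item ; Item ; Item
id ; c ; Item ; Item
id ; c ; n ; Item
id ; c ; n ; c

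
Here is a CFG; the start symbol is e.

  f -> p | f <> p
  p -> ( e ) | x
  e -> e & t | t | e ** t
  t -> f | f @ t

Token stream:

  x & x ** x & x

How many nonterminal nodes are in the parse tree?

16

[e [e [e [e [t [f [p x]]]] & [t [f [p x]]]] ** [t [f [p x]]]] & [t [f [p x]]]]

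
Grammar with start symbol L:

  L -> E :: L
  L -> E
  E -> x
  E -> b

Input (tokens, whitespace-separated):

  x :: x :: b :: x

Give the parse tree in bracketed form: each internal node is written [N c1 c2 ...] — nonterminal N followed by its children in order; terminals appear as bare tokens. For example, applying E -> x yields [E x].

L
E :: L
x :: L
x :: E :: L
x :: x :: L
x :: x :: E :: L
x :: x :: b :: L
x :: x :: b :: E
x :: x :: b :: x

[L [E x] :: [L [E x] :: [L [E b] :: [L [E x]]]]]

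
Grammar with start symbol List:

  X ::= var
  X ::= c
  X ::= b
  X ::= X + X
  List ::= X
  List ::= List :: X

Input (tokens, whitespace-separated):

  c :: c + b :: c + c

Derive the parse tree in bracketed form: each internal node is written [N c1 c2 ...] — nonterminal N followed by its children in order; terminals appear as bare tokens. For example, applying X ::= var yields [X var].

List
List :: X
List :: X :: X
X :: X :: X
c :: X :: X
c :: X + X :: X
c :: c + X :: X
c :: c + b :: X
c :: c + b :: X + X
c :: c + b :: c + X
c :: c + b :: c + c

[List [List [List [X c]] :: [X [X c] + [X b]]] :: [X [X c] + [X c]]]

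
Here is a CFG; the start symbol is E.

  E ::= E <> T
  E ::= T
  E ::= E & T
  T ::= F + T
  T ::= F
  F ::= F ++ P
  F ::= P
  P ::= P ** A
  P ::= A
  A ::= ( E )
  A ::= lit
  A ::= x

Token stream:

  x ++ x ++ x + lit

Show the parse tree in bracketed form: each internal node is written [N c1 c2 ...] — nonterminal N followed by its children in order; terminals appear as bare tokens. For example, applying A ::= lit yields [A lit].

[E [T [F [F [F [P [A x]]] ++ [P [A x]]] ++ [P [A x]]] + [T [F [P [A lit]]]]]]

E
T
F + T
F ++ P + T
F ++ P ++ P + T
P ++ P ++ P + T
A ++ P ++ P + T
x ++ P ++ P + T
x ++ A ++ P + T
x ++ x ++ P + T
x ++ x ++ A + T
x ++ x ++ x + T
x ++ x ++ x + F
x ++ x ++ x + P
x ++ x ++ x + A
x ++ x ++ x + lit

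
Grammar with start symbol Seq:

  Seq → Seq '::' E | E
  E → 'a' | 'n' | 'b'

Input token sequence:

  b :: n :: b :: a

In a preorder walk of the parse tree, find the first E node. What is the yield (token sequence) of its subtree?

[Seq [Seq [Seq [Seq [E b]] :: [E n]] :: [E b]] :: [E a]]

b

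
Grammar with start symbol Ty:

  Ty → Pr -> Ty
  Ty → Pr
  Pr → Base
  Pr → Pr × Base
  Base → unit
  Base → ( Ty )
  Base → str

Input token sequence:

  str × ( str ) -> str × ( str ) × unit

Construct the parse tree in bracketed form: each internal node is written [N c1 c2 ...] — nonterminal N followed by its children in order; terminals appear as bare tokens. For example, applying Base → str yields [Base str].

Ty
Pr -> Ty
Pr × Base -> Ty
Base × Base -> Ty
str × Base -> Ty
str × ( Ty ) -> Ty
str × ( Pr ) -> Ty
str × ( Base ) -> Ty
str × ( str ) -> Ty
str × ( str ) -> Pr
str × ( str ) -> Pr × Base
str × ( str ) -> Pr × Base × Base
str × ( str ) -> Base × Base × Base
str × ( str ) -> str × Base × Base
str × ( str ) -> str × ( Ty ) × Base
str × ( str ) -> str × ( Pr ) × Base
str × ( str ) -> str × ( Base ) × Base
str × ( str ) -> str × ( str ) × Base
str × ( str ) -> str × ( str ) × unit

[Ty [Pr [Pr [Base str]] × [Base ( [Ty [Pr [Base str]]] )]] -> [Ty [Pr [Pr [Pr [Base str]] × [Base ( [Ty [Pr [Base str]]] )]] × [Base unit]]]]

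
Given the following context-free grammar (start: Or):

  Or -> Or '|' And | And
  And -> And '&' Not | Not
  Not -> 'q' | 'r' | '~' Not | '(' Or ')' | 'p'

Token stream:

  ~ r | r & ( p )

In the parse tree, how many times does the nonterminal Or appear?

[Or [Or [And [Not ~ [Not r]]]] | [And [And [Not r]] & [Not ( [Or [And [Not p]]] )]]]

3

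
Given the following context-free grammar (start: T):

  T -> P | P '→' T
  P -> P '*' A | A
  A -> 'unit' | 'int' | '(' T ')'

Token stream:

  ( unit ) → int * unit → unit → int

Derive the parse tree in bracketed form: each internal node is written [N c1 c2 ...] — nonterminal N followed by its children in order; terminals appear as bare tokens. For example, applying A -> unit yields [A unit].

T
P → T
A → T
( T ) → T
( P ) → T
( A ) → T
( unit ) → T
( unit ) → P → T
( unit ) → P * A → T
( unit ) → A * A → T
( unit ) → int * A → T
( unit ) → int * unit → T
( unit ) → int * unit → P → T
( unit ) → int * unit → A → T
( unit ) → int * unit → unit → T
( unit ) → int * unit → unit → P
( unit ) → int * unit → unit → A
( unit ) → int * unit → unit → int

[T [P [A ( [T [P [A unit]]] )]] → [T [P [P [A int]] * [A unit]] → [T [P [A unit]] → [T [P [A int]]]]]]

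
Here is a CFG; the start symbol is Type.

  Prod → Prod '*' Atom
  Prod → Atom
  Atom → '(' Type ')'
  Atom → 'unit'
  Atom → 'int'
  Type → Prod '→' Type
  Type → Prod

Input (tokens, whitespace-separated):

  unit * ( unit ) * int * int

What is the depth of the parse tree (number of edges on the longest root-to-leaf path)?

8

[Type [Prod [Prod [Prod [Prod [Atom unit]] * [Atom ( [Type [Prod [Atom unit]]] )]] * [Atom int]] * [Atom int]]]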